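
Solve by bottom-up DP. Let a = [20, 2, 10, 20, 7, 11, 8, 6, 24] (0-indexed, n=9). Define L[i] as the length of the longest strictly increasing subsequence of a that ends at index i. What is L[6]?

   i    0    1    2    3    4    5    6    7    8
a[i]   20    2   10   20    7   11    8    6   24
L[i]    1    1    2    3    2    3    3    2    4

3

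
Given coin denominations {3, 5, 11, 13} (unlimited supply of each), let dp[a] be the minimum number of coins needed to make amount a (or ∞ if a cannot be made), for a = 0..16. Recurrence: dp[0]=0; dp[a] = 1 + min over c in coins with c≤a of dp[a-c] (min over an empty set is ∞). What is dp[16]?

2

 a  0  1  2  3  4  5  6  7  8  9 10 11 12 13 14 15 16
dp  0  -  -  1  -  1  2  -  2  3  2  1  4  1  2  3  2
(- denotes ∞ / unreachable)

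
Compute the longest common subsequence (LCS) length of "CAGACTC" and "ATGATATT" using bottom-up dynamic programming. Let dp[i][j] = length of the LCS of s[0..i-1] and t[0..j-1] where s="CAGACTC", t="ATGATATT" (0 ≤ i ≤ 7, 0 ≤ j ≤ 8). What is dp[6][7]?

4

   ''  A  T  G  A  T  A  T  T
''  0  0  0  0  0  0  0  0  0
 C  0  0  0  0  0  0  0  0  0
 A  0  1  1  1  1  1  1  1  1
 G  0  1  1  2  2  2  2  2  2
 A  0  1  1  2  3  3  3  3  3
 C  0  1  1  2  3  3  3  3  3
 T  0  1  2  2  3  4  4  4  4
 C  0  1  2  2  3  4  4  4  4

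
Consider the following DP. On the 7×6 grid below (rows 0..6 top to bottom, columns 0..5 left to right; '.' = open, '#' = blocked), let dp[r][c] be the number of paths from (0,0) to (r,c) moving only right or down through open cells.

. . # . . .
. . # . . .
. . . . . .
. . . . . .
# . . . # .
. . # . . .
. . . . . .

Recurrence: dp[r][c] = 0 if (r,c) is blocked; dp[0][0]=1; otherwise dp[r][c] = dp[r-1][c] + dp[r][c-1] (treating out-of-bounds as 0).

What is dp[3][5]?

r\c   0   1   2   3   4   5
  0   1   1   0   0   0   0
  1   1   2   0   0   0   0
  2   1   3   3   3   3   3
  3   1   4   7  10  13  16
  4   0   4  11  21   0  16
  5   0   4   0  21  21  37
  6   0   4   4  25  46  83

16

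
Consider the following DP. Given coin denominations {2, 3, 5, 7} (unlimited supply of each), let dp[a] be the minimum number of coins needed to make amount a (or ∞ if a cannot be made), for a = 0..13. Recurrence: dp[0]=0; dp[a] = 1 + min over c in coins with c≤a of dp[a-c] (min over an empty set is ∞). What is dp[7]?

 a  0  1  2  3  4  5  6  7  8  9 10 11 12 13
dp  0  -  1  1  2  1  2  1  2  2  2  3  2  3
(- denotes ∞ / unreachable)

1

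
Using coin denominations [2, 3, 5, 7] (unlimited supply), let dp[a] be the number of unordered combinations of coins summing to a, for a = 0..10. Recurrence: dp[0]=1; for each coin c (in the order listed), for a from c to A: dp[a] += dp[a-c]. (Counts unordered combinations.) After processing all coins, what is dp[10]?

after  coin     0     1     2     3     4     5     6     7     8     9    10
          2     1     0     1     0     1     0     1     0     1     0     1
          3     1     0     1     1     1     1     2     1     2     2     2
          5     1     0     1     1     1     2     2     2     3     3     4
          7     1     0     1     1     1     2     2     3     3     4     5

5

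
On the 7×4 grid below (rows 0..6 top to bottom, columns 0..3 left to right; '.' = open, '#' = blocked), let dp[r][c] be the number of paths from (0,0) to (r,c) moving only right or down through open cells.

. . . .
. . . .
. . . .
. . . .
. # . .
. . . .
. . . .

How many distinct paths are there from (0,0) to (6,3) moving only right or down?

r\c   0   1   2   3
  0   1   1   1   1
  1   1   2   3   4
  2   1   3   6  10
  3   1   4  10  20
  4   1   0  10  30
  5   1   1  11  41
  6   1   2  13  54

54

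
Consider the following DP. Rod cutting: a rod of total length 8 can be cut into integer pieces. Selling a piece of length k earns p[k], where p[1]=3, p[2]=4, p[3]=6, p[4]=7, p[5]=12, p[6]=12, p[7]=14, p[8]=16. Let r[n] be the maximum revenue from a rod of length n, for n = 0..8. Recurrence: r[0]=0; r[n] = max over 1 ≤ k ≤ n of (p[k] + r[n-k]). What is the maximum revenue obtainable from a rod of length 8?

   n    0    1    2    3    4    5    6    7    8
r[n]    0    3    6    9   12   15   18   21   24

24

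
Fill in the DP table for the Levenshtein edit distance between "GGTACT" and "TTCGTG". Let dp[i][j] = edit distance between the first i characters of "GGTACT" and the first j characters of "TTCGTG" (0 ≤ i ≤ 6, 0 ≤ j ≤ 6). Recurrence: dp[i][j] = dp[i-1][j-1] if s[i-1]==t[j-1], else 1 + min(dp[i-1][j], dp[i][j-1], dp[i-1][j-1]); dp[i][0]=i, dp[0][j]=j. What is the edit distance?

   ''  T  T  C  G  T  G
''  0  1  2  3  4  5  6
 G  1  1  2  3  3  4  5
 G  2  2  2  3  3  4  4
 T  3  2  2  3  4  3  4
 A  4  3  3  3  4  4  4
 C  5  4  4  3  4  5  5
 T  6  5  4  4  4  4  5

5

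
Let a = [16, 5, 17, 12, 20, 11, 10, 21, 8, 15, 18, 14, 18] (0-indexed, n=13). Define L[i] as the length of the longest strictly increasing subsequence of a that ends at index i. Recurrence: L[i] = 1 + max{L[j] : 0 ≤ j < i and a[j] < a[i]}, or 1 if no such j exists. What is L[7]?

   i    0    1    2    3    4    5    6    7    8    9   10   11   12
a[i]   16    5   17   12   20   11   10   21    8   15   18   14   18
L[i]    1    1    2    2    3    2    2    4    2    3    4    3    4

4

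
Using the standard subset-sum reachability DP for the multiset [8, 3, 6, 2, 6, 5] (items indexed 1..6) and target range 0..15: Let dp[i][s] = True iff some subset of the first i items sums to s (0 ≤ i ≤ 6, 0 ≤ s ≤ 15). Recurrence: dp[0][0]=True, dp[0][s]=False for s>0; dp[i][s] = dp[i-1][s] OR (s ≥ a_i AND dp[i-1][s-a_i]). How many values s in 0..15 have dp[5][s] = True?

13

i\s   0   1   2   3   4   5   6   7   8   9  10  11  12  13  14  15
  0   T   F   F   F   F   F   F   F   F   F   F   F   F   F   F   F
  1   T   F   F   F   F   F   F   F   T   F   F   F   F   F   F   F
  2   T   F   F   T   F   F   F   F   T   F   F   T   F   F   F   F
  3   T   F   F   T   F   F   T   F   T   T   F   T   F   F   T   F
  4   T   F   T   T   F   T   T   F   T   T   T   T   F   T   T   F
  5   T   F   T   T   F   T   T   F   T   T   T   T   T   T   T   T
  6   T   F   T   T   F   T   T   T   T   T   T   T   T   T   T   T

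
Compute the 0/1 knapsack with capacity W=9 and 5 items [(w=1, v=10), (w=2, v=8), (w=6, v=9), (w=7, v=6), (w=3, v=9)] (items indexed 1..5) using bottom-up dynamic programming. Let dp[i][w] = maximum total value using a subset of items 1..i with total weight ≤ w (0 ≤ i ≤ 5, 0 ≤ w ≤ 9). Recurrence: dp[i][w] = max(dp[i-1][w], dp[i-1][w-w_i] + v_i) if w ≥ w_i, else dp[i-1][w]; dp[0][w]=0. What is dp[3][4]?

18

i\w   0   1   2   3   4   5   6   7   8   9
  0   0   0   0   0   0   0   0   0   0   0
  1   0  10  10  10  10  10  10  10  10  10
  2   0  10  10  18  18  18  18  18  18  18
  3   0  10  10  18  18  18  18  19  19  27
  4   0  10  10  18  18  18  18  19  19  27
  5   0  10  10  18  19  19  27  27  27  27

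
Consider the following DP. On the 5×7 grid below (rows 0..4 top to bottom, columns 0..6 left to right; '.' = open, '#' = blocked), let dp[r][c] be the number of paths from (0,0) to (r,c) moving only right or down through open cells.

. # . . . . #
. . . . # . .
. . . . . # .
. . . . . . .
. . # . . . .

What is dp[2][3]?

r\c   0   1   2   3   4   5   6
  0   1   0   0   0   0   0   0
  1   1   1   1   1   0   0   0
  2   1   2   3   4   4   0   0
  3   1   3   6  10  14  14  14
  4   1   4   0  10  24  38  52

4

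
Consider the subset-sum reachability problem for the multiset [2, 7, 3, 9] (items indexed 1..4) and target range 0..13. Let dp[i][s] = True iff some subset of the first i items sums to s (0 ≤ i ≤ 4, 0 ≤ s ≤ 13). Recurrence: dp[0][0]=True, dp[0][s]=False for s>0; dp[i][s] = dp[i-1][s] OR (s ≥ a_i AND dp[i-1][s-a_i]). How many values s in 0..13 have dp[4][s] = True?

i\s   0   1   2   3   4   5   6   7   8   9  10  11  12  13
  0   T   F   F   F   F   F   F   F   F   F   F   F   F   F
  1   T   F   T   F   F   F   F   F   F   F   F   F   F   F
  2   T   F   T   F   F   F   F   T   F   T   F   F   F   F
  3   T   F   T   T   F   T   F   T   F   T   T   F   T   F
  4   T   F   T   T   F   T   F   T   F   T   T   T   T   F

9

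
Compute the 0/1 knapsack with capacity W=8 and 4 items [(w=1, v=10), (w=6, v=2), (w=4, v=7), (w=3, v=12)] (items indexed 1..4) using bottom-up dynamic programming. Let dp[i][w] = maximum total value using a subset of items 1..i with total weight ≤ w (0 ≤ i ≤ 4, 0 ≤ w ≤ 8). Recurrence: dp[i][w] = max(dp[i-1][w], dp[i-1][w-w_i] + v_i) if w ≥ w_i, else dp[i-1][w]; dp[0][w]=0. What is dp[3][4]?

i\w   0   1   2   3   4   5   6   7   8
  0   0   0   0   0   0   0   0   0   0
  1   0  10  10  10  10  10  10  10  10
  2   0  10  10  10  10  10  10  12  12
  3   0  10  10  10  10  17  17  17  17
  4   0  10  10  12  22  22  22  22  29

10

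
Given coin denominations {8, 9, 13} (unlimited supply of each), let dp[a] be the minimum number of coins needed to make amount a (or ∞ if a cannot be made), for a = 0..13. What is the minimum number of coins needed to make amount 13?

 a  0  1  2  3  4  5  6  7  8  9 10 11 12 13
dp  0  -  -  -  -  -  -  -  1  1  -  -  -  1
(- denotes ∞ / unreachable)

1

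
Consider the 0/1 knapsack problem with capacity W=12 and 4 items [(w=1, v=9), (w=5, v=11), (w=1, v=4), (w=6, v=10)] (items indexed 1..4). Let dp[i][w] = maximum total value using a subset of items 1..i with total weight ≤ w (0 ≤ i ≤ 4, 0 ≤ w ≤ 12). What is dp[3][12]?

24

i\w   0   1   2   3   4   5   6   7   8   9  10  11  12
  0   0   0   0   0   0   0   0   0   0   0   0   0   0
  1   0   9   9   9   9   9   9   9   9   9   9   9   9
  2   0   9   9   9   9  11  20  20  20  20  20  20  20
  3   0   9  13  13  13  13  20  24  24  24  24  24  24
  4   0   9  13  13  13  13  20  24  24  24  24  24  30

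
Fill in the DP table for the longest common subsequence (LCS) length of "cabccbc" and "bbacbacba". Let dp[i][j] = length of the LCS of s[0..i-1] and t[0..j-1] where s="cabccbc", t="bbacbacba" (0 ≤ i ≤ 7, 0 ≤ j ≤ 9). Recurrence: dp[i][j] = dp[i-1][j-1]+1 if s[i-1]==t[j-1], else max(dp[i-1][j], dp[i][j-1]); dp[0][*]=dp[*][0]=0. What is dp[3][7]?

   ''  b  b  a  c  b  a  c  b  a
''  0  0  0  0  0  0  0  0  0  0
 c  0  0  0  0  1  1  1  1  1  1
 a  0  0  0  1  1  1  2  2  2  2
 b  0  1  1  1  1  2  2  2  3  3
 c  0  1  1  1  2  2  2  3  3  3
 c  0  1  1  1  2  2  2  3  3  3
 b  0  1  2  2  2  3  3  3  4  4
 c  0  1  2  2  3  3  3  4  4  4

2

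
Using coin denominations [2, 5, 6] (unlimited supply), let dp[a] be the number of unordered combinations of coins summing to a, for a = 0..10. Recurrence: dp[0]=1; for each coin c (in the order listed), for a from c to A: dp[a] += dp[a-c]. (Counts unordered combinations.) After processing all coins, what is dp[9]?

after  coin     0     1     2     3     4     5     6     7     8     9    10
          2     1     0     1     0     1     0     1     0     1     0     1
          5     1     0     1     0     1     1     1     1     1     1     2
          6     1     0     1     0     1     1     2     1     2     1     3

1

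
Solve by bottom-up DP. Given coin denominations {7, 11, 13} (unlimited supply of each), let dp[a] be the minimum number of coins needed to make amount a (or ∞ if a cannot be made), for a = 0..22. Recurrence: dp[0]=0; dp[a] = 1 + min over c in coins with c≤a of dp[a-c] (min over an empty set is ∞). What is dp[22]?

 a  0  1  2  3  4  5  6  7  8  9 10 11 12 13 14 15 16 17 18 19 20 21 22
dp  0  -  -  -  -  -  -  1  -  -  -  1  -  1  2  -  -  -  2  -  2  3  2
(- denotes ∞ / unreachable)

2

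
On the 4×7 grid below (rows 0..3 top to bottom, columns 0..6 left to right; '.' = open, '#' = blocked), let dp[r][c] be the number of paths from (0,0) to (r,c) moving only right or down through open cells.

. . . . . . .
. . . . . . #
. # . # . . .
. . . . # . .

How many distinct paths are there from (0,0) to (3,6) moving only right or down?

r\c   0   1   2   3   4   5   6
  0   1   1   1   1   1   1   1
  1   1   2   3   4   5   6   0
  2   1   0   3   0   5  11  11
  3   1   1   4   4   0  11  22

22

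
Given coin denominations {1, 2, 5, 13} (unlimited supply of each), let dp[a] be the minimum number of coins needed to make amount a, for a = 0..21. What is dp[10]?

2

 a  0  1  2  3  4  5  6  7  8  9 10 11 12 13 14 15 16 17 18 19 20 21
dp  0  1  1  2  2  1  2  2  3  3  2  3  3  1  2  2  3  3  2  3  3  4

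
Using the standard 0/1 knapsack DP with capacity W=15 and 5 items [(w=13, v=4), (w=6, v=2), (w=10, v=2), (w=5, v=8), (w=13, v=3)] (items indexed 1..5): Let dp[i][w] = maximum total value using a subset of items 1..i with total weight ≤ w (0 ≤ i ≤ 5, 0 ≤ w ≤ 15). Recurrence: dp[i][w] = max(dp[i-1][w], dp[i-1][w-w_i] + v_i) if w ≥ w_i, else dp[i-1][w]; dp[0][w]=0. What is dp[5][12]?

i\w   0   1   2   3   4   5   6   7   8   9  10  11  12  13  14  15
  0   0   0   0   0   0   0   0   0   0   0   0   0   0   0   0   0
  1   0   0   0   0   0   0   0   0   0   0   0   0   0   4   4   4
  2   0   0   0   0   0   0   2   2   2   2   2   2   2   4   4   4
  3   0   0   0   0   0   0   2   2   2   2   2   2   2   4   4   4
  4   0   0   0   0   0   8   8   8   8   8   8  10  10  10  10  10
  5   0   0   0   0   0   8   8   8   8   8   8  10  10  10  10  10

10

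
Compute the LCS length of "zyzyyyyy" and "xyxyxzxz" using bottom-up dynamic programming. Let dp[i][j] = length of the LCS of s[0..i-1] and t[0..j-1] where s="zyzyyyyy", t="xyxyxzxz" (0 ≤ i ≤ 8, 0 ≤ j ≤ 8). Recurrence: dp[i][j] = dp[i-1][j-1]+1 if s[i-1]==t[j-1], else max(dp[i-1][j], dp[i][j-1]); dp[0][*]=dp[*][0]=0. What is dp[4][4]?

2

   ''  x  y  x  y  x  z  x  z
''  0  0  0  0  0  0  0  0  0
 z  0  0  0  0  0  0  1  1  1
 y  0  0  1  1  1  1  1  1  1
 z  0  0  1  1  1  1  2  2  2
 y  0  0  1  1  2  2  2  2  2
 y  0  0  1  1  2  2  2  2  2
 y  0  0  1  1  2  2  2  2  2
 y  0  0  1  1  2  2  2  2  2
 y  0  0  1  1  2  2  2  2  2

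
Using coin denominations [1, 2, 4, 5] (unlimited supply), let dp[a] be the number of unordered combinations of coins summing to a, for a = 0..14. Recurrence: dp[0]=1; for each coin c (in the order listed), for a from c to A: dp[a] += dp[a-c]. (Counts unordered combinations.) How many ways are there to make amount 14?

after  coin     0     1     2     3     4     5     6     7     8     9    10    11    12    13    14
          1     1     1     1     1     1     1     1     1     1     1     1     1     1     1     1
          2     1     1     2     2     3     3     4     4     5     5     6     6     7     7     8
          4     1     1     2     2     4     4     6     6     9     9    12    12    16    16    20
          5     1     1     2     2     4     5     7     8    11    13    17    19    24    27    33

33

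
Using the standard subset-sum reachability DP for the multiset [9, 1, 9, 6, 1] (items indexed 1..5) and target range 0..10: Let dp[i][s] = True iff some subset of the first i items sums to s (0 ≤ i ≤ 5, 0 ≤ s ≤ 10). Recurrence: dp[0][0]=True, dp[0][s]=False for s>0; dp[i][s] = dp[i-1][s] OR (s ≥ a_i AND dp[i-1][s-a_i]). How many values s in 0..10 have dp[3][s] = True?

i\s   0   1   2   3   4   5   6   7   8   9  10
  0   T   F   F   F   F   F   F   F   F   F   F
  1   T   F   F   F   F   F   F   F   F   T   F
  2   T   T   F   F   F   F   F   F   F   T   T
  3   T   T   F   F   F   F   F   F   F   T   T
  4   T   T   F   F   F   F   T   T   F   T   T
  5   T   T   T   F   F   F   T   T   T   T   T

4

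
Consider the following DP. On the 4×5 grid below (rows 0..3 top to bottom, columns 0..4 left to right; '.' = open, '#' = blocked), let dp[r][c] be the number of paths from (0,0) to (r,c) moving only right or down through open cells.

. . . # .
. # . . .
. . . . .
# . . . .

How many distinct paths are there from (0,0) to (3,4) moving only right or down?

10

r\c   0   1   2   3   4
  0   1   1   1   0   0
  1   1   0   1   1   1
  2   1   1   2   3   4
  3   0   1   3   6  10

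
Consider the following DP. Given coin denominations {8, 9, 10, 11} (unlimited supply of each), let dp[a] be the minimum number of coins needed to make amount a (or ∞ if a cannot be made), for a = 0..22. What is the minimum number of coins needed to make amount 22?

 a  0  1  2  3  4  5  6  7  8  9 10 11 12 13 14 15 16 17 18 19 20 21 22
dp  0  -  -  -  -  -  -  -  1  1  1  1  -  -  -  -  2  2  2  2  2  2  2
(- denotes ∞ / unreachable)

2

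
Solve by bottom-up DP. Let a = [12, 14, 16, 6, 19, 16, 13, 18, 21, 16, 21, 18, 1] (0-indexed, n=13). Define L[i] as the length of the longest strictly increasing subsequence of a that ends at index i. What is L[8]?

   i    0    1    2    3    4    5    6    7    8    9   10   11   12
a[i]   12   14   16    6   19   16   13   18   21   16   21   18    1
L[i]    1    2    3    1    4    3    2    4    5    3    5    4    1

5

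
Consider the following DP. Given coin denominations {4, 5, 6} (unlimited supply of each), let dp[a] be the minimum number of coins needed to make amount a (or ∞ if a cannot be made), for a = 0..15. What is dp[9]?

2

 a  0  1  2  3  4  5  6  7  8  9 10 11 12 13 14 15
dp  0  -  -  -  1  1  1  -  2  2  2  2  2  3  3  3
(- denotes ∞ / unreachable)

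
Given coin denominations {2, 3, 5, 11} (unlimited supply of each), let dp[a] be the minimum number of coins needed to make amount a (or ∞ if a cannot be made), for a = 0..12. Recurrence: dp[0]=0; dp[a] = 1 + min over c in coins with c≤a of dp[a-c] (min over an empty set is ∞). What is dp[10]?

 a  0  1  2  3  4  5  6  7  8  9 10 11 12
dp  0  -  1  1  2  1  2  2  2  3  2  1  3
(- denotes ∞ / unreachable)

2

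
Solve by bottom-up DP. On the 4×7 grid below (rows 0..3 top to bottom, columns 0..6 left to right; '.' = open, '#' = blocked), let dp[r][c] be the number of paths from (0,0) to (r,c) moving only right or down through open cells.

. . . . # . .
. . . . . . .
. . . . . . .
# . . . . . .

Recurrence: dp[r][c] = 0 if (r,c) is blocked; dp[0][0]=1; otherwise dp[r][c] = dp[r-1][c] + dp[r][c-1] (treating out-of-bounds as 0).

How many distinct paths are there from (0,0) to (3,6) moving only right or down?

73

r\c   0   1   2   3   4   5   6
  0   1   1   1   1   0   0   0
  1   1   2   3   4   4   4   4
  2   1   3   6  10  14  18  22
  3   0   3   9  19  33  51  73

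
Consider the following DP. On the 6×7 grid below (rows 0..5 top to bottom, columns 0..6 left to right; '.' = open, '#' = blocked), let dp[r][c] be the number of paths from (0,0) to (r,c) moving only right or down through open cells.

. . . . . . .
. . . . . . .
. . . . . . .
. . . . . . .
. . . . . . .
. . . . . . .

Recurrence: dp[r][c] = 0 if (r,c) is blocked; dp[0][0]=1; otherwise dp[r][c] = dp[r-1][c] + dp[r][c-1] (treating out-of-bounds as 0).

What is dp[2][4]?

r\c   0   1   2   3   4   5   6
  0   1   1   1   1   1   1   1
  1   1   2   3   4   5   6   7
  2   1   3   6  10  15  21  28
  3   1   4  10  20  35  56  84
  4   1   5  15  35  70 126 210
  5   1   6  21  56 126 252 462

15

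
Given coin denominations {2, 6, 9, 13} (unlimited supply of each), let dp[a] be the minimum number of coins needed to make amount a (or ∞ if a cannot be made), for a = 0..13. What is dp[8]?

2

 a  0  1  2  3  4  5  6  7  8  9 10 11 12 13
dp  0  -  1  -  2  -  1  -  2  1  3  2  2  1
(- denotes ∞ / unreachable)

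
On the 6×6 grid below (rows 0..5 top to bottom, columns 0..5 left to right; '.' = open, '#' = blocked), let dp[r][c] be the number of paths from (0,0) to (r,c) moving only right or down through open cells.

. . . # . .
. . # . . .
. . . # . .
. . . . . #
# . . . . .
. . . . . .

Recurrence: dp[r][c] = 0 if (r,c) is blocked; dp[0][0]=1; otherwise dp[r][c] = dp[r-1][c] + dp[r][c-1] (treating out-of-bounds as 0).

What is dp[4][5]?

25

r\c   0   1   2   3   4   5
  0   1   1   1   0   0   0
  1   1   2   0   0   0   0
  2   1   3   3   0   0   0
  3   1   4   7   7   7   0
  4   0   4  11  18  25  25
  5   0   4  15  33  58  83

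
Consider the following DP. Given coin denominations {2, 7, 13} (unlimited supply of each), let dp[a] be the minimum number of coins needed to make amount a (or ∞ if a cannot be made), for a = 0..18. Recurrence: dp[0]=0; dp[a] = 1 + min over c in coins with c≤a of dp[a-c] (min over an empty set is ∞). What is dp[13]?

 a  0  1  2  3  4  5  6  7  8  9 10 11 12 13 14 15 16 17 18
dp  0  -  1  -  2  -  3  1  4  2  5  3  6  1  2  2  3  3  4
(- denotes ∞ / unreachable)

1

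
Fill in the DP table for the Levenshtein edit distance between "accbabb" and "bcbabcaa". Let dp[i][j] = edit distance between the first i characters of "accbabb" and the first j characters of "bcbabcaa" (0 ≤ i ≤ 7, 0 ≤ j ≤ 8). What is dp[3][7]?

5

   ''  b  c  b  a  b  c  a  a
''  0  1  2  3  4  5  6  7  8
 a  1  1  2  3  3  4  5  6  7
 c  2  2  1  2  3  4  4  5  6
 c  3  3  2  2  3  4  4  5  6
 b  4  3  3  2  3  3  4  5  6
 a  5  4  4  3  2  3  4  4  5
 b  6  5  5  4  3  2  3  4  5
 b  7  6  6  5  4  3  3  4  5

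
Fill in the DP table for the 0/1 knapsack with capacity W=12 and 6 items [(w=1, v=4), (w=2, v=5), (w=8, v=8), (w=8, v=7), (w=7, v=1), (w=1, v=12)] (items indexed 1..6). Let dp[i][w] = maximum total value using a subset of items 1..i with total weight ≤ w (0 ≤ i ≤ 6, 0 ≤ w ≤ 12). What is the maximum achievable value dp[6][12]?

29

i\w   0   1   2   3   4   5   6   7   8   9  10  11  12
  0   0   0   0   0   0   0   0   0   0   0   0   0   0
  1   0   4   4   4   4   4   4   4   4   4   4   4   4
  2   0   4   5   9   9   9   9   9   9   9   9   9   9
  3   0   4   5   9   9   9   9   9   9  12  13  17  17
  4   0   4   5   9   9   9   9   9   9  12  13  17  17
  5   0   4   5   9   9   9   9   9   9  12  13  17  17
  6   0  12  16  17  21  21  21  21  21  21  24  25  29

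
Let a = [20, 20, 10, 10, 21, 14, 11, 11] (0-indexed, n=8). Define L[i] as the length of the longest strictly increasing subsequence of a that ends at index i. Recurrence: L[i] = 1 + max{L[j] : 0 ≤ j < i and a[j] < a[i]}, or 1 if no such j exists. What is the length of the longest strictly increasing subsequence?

   i    0    1    2    3    4    5    6    7
a[i]   20   20   10   10   21   14   11   11
L[i]    1    1    1    1    2    2    2    2

2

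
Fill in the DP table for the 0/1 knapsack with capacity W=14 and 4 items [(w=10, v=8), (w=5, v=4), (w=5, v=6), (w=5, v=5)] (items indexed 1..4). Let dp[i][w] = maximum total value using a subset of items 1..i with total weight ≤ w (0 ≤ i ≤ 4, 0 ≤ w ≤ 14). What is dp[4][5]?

i\w   0   1   2   3   4   5   6   7   8   9  10  11  12  13  14
  0   0   0   0   0   0   0   0   0   0   0   0   0   0   0   0
  1   0   0   0   0   0   0   0   0   0   0   8   8   8   8   8
  2   0   0   0   0   0   4   4   4   4   4   8   8   8   8   8
  3   0   0   0   0   0   6   6   6   6   6  10  10  10  10  10
  4   0   0   0   0   0   6   6   6   6   6  11  11  11  11  11

6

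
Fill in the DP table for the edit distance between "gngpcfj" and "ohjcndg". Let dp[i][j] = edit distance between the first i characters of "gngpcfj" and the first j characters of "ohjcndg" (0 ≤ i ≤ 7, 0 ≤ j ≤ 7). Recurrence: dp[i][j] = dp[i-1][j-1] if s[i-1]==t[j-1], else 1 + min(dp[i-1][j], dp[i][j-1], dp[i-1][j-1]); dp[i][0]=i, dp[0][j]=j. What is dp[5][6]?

6

   ''  o  h  j  c  n  d  g
''  0  1  2  3  4  5  6  7
 g  1  1  2  3  4  5  6  6
 n  2  2  2  3  4  4  5  6
 g  3  3  3  3  4  5  5  5
 p  4  4  4  4  4  5  6  6
 c  5  5  5  5  4  5  6  7
 f  6  6  6  6  5  5  6  7
 j  7  7  7  6  6  6  6  7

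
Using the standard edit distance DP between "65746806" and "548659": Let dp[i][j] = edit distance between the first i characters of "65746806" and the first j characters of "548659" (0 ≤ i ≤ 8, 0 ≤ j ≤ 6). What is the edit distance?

6

   ''  5  4  8  6  5  9
''  0  1  2  3  4  5  6
 6  1  1  2  3  3  4  5
 5  2  1  2  3  4  3  4
 7  3  2  2  3  4  4  4
 4  4  3  2  3  4  5  5
 6  5  4  3  3  3  4  5
 8  6  5  4  3  4  4  5
 0  7  6  5  4  4  5  5
 6  8  7  6  5  4  5  6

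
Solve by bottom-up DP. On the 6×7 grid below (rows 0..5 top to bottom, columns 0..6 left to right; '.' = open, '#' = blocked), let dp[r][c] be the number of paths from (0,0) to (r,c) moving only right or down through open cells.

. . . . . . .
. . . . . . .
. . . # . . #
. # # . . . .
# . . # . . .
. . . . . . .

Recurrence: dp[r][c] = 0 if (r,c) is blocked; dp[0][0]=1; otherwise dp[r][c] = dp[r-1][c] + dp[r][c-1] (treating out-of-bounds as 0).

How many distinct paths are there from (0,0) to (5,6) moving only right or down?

63

r\c   0   1   2   3   4   5   6
  0   1   1   1   1   1   1   1
  1   1   2   3   4   5   6   7
  2   1   3   6   0   5  11   0
  3   1   0   0   0   5  16  16
  4   0   0   0   0   5  21  37
  5   0   0   0   0   5  26  63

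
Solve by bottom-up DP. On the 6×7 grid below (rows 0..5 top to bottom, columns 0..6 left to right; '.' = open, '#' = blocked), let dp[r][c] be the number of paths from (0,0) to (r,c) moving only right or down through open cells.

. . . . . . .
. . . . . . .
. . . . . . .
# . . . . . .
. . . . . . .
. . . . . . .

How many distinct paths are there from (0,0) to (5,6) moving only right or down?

r\c   0   1   2   3   4   5   6
  0   1   1   1   1   1   1   1
  1   1   2   3   4   5   6   7
  2   1   3   6  10  15  21  28
  3   0   3   9  19  34  55  83
  4   0   3  12  31  65 120 203
  5   0   3  15  46 111 231 434

434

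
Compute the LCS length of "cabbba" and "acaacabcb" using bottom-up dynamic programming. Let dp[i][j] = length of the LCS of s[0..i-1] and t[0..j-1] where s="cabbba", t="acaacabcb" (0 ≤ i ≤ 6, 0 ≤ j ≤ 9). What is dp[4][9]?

4

   ''  a  c  a  a  c  a  b  c  b
''  0  0  0  0  0  0  0  0  0  0
 c  0  0  1  1  1  1  1  1  1  1
 a  0  1  1  2  2  2  2  2  2  2
 b  0  1  1  2  2  2  2  3  3  3
 b  0  1  1  2  2  2  2  3  3  4
 b  0  1  1  2  2  2  2  3  3  4
 a  0  1  1  2  3  3  3  3  3  4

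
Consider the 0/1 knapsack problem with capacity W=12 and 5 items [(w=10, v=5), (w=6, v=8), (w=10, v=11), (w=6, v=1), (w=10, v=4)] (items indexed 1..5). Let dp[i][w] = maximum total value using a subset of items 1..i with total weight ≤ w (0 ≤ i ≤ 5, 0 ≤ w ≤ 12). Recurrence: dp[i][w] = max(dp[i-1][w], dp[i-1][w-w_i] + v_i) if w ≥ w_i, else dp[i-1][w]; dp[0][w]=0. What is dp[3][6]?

8

i\w   0   1   2   3   4   5   6   7   8   9  10  11  12
  0   0   0   0   0   0   0   0   0   0   0   0   0   0
  1   0   0   0   0   0   0   0   0   0   0   5   5   5
  2   0   0   0   0   0   0   8   8   8   8   8   8   8
  3   0   0   0   0   0   0   8   8   8   8  11  11  11
  4   0   0   0   0   0   0   8   8   8   8  11  11  11
  5   0   0   0   0   0   0   8   8   8   8  11  11  11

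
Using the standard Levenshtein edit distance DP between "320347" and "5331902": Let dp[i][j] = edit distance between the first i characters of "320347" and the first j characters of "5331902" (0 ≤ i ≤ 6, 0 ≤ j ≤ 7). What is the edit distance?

6

   ''  5  3  3  1  9  0  2
''  0  1  2  3  4  5  6  7
 3  1  1  1  2  3  4  5  6
 2  2  2  2  2  3  4  5  5
 0  3  3  3  3  3  4  4  5
 3  4  4  3  3  4  4  5  5
 4  5  5  4  4  4  5  5  6
 7  6  6  5  5  5  5  6  6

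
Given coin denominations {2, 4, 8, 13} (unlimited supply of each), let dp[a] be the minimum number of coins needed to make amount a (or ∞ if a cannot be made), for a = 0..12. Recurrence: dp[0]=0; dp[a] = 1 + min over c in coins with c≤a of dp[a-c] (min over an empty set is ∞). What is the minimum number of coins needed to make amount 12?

 a  0  1  2  3  4  5  6  7  8  9 10 11 12
dp  0  -  1  -  1  -  2  -  1  -  2  -  2
(- denotes ∞ / unreachable)

2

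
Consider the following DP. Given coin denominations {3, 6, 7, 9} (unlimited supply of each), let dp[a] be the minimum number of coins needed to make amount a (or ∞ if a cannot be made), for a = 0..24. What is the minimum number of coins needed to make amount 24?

 a  0  1  2  3  4  5  6  7  8  9 10 11 12 13 14 15 16 17 18 19 20 21 22 23 24
dp  0  -  -  1  -  -  1  1  -  1  2  -  2  2  2  2  2  3  2  3  3  3  3  3  3
(- denotes ∞ / unreachable)

3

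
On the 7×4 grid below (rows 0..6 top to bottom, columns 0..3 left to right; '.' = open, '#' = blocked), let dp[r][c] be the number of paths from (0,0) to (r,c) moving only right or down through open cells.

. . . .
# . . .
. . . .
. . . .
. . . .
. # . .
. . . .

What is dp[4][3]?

15

r\c   0   1   2   3
  0   1   1   1   1
  1   0   1   2   3
  2   0   1   3   6
  3   0   1   4  10
  4   0   1   5  15
  5   0   0   5  20
  6   0   0   5  25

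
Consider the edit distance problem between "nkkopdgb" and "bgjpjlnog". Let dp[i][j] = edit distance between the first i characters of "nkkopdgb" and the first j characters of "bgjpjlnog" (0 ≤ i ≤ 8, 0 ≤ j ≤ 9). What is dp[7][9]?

8

   ''  b  g  j  p  j  l  n  o  g
''  0  1  2  3  4  5  6  7  8  9
 n  1  1  2  3  4  5  6  6  7  8
 k  2  2  2  3  4  5  6  7  7  8
 k  3  3  3  3  4  5  6  7  8  8
 o  4  4  4  4  4  5  6  7  7  8
 p  5  5  5  5  4  5  6  7  8  8
 d  6  6  6  6  5  5  6  7  8  9
 g  7  7  6  7  6  6  6  7  8  8
 b  8  7  7  7  7  7  7  7  8  9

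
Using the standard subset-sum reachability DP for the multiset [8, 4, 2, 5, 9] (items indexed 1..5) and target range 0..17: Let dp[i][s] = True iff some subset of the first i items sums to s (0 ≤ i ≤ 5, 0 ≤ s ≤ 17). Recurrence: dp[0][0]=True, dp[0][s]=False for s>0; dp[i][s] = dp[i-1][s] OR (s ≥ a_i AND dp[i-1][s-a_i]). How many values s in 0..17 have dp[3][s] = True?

8

i\s   0   1   2   3   4   5   6   7   8   9  10  11  12  13  14  15  16  17
  0   T   F   F   F   F   F   F   F   F   F   F   F   F   F   F   F   F   F
  1   T   F   F   F   F   F   F   F   T   F   F   F   F   F   F   F   F   F
  2   T   F   F   F   T   F   F   F   T   F   F   F   T   F   F   F   F   F
  3   T   F   T   F   T   F   T   F   T   F   T   F   T   F   T   F   F   F
  4   T   F   T   F   T   T   T   T   T   T   T   T   T   T   T   T   F   T
  5   T   F   T   F   T   T   T   T   T   T   T   T   T   T   T   T   T   T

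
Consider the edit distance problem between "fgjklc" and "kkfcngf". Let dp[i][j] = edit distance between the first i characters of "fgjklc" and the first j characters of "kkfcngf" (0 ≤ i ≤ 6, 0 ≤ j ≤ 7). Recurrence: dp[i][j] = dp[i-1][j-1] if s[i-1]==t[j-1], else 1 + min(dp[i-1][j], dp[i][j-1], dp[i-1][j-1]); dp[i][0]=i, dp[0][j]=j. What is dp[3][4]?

   ''  k  k  f  c  n  g  f
''  0  1  2  3  4  5  6  7
 f  1  1  2  2  3  4  5  6
 g  2  2  2  3  3  4  4  5
 j  3  3  3  3  4  4  5  5
 k  4  3  3  4  4  5  5  6
 l  5  4  4  4  5  5  6  6
 c  6  5  5  5  4  5  6  7

4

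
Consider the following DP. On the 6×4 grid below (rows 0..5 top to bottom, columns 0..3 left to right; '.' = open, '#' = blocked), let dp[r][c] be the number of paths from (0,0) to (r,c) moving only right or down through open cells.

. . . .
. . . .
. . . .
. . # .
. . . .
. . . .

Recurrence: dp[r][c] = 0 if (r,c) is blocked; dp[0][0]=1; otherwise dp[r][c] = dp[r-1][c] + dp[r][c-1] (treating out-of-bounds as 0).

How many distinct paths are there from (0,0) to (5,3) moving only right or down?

r\c   0   1   2   3
  0   1   1   1   1
  1   1   2   3   4
  2   1   3   6  10
  3   1   4   0  10
  4   1   5   5  15
  5   1   6  11  26

26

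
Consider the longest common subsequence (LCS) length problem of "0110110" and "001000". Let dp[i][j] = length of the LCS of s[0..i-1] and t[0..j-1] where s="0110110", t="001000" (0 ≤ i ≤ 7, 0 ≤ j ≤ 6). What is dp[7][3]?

   ''  0  0  1  0  0  0
''  0  0  0  0  0  0  0
 0  0  1  1  1  1  1  1
 1  0  1  1  2  2  2  2
 1  0  1  1  2  2  2  2
 0  0  1  2  2  3  3  3
 1  0  1  2  3  3  3  3
 1  0  1  2  3  3  3  3
 0  0  1  2  3  4  4  4

3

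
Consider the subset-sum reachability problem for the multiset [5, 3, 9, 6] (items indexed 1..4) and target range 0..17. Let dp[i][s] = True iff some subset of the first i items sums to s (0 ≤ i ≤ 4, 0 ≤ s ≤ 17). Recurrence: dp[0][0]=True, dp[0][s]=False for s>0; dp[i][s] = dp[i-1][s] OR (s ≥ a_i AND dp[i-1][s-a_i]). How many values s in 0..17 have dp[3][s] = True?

i\s   0   1   2   3   4   5   6   7   8   9  10  11  12  13  14  15  16  17
  0   T   F   F   F   F   F   F   F   F   F   F   F   F   F   F   F   F   F
  1   T   F   F   F   F   T   F   F   F   F   F   F   F   F   F   F   F   F
  2   T   F   F   T   F   T   F   F   T   F   F   F   F   F   F   F   F   F
  3   T   F   F   T   F   T   F   F   T   T   F   F   T   F   T   F   F   T
  4   T   F   F   T   F   T   T   F   T   T   F   T   T   F   T   T   F   T

8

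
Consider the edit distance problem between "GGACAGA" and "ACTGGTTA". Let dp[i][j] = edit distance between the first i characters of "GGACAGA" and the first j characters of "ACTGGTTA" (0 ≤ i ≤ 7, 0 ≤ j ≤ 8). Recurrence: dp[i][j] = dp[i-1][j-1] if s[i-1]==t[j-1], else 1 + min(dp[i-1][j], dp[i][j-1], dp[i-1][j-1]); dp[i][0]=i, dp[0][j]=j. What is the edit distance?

6

   ''  A  C  T  G  G  T  T  A
''  0  1  2  3  4  5  6  7  8
 G  1  1  2  3  3  4  5  6  7
 G  2  2  2  3  3  3  4  5  6
 A  3  2  3  3  4  4  4  5  5
 C  4  3  2  3  4  5  5  5  6
 A  5  4  3  3  4  5  6  6  5
 G  6  5  4  4  3  4  5  6  6
 A  7  6  5  5  4  4  5  6  6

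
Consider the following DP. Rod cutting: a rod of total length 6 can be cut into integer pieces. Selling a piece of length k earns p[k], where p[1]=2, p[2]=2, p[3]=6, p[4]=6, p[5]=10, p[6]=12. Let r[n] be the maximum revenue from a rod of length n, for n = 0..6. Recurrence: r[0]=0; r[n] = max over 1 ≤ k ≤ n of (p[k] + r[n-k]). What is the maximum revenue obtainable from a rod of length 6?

12

   n    0    1    2    3    4    5    6
r[n]    0    2    4    6    8   10   12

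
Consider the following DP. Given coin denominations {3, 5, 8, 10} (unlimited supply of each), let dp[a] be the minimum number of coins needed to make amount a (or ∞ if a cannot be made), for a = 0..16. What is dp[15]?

 a  0  1  2  3  4  5  6  7  8  9 10 11 12 13 14 15 16
dp  0  -  -  1  -  1  2  -  1  3  1  2  4  2  3  2  2
(- denotes ∞ / unreachable)

2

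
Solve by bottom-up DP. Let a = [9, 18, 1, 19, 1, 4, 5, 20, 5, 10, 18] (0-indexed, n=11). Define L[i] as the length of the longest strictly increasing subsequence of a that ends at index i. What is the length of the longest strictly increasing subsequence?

5

   i    0    1    2    3    4    5    6    7    8    9   10
a[i]    9   18    1   19    1    4    5   20    5   10   18
L[i]    1    2    1    3    1    2    3    4    3    4    5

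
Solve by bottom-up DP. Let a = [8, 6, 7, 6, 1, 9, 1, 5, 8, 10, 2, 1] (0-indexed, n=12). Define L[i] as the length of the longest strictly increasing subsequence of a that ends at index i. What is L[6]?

   i    0    1    2    3    4    5    6    7    8    9   10   11
a[i]    8    6    7    6    1    9    1    5    8   10    2    1
L[i]    1    1    2    1    1    3    1    2    3    4    2    1

1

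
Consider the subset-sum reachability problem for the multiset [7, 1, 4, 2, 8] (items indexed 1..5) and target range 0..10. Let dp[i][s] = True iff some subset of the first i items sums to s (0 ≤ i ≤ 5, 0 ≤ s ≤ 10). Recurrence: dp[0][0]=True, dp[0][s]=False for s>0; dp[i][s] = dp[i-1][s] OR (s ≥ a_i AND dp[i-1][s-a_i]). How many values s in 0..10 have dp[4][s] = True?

i\s   0   1   2   3   4   5   6   7   8   9  10
  0   T   F   F   F   F   F   F   F   F   F   F
  1   T   F   F   F   F   F   F   T   F   F   F
  2   T   T   F   F   F   F   F   T   T   F   F
  3   T   T   F   F   T   T   F   T   T   F   F
  4   T   T   T   T   T   T   T   T   T   T   T
  5   T   T   T   T   T   T   T   T   T   T   T

11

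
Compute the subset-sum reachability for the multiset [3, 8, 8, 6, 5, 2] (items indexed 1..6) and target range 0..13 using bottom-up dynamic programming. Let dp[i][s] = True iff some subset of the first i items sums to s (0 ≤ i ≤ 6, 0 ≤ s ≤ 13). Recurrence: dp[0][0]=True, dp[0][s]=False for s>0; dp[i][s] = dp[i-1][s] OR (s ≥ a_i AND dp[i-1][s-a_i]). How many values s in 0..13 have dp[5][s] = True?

8

i\s   0   1   2   3   4   5   6   7   8   9  10  11  12  13
  0   T   F   F   F   F   F   F   F   F   F   F   F   F   F
  1   T   F   F   T   F   F   F   F   F   F   F   F   F   F
  2   T   F   F   T   F   F   F   F   T   F   F   T   F   F
  3   T   F   F   T   F   F   F   F   T   F   F   T   F   F
  4   T   F   F   T   F   F   T   F   T   T   F   T   F   F
  5   T   F   F   T   F   T   T   F   T   T   F   T   F   T
  6   T   F   T   T   F   T   T   T   T   T   T   T   F   T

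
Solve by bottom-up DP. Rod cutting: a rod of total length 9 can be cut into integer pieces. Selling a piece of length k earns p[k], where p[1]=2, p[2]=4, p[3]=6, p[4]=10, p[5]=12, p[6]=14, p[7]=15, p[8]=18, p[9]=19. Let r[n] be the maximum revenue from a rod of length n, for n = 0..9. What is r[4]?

   n    0    1    2    3    4    5    6    7    8    9
r[n]    0    2    4    6   10   12   14   16   20   22

10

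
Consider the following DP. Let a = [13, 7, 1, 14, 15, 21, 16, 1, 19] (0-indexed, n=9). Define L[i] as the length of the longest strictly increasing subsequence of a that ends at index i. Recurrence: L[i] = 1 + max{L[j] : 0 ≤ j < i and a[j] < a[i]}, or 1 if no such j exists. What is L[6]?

   i    0    1    2    3    4    5    6    7    8
a[i]   13    7    1   14   15   21   16    1   19
L[i]    1    1    1    2    3    4    4    1    5

4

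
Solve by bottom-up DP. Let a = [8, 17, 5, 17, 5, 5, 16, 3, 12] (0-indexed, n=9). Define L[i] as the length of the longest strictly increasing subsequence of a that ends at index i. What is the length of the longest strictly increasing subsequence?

   i    0    1    2    3    4    5    6    7    8
a[i]    8   17    5   17    5    5   16    3   12
L[i]    1    2    1    2    1    1    2    1    2

2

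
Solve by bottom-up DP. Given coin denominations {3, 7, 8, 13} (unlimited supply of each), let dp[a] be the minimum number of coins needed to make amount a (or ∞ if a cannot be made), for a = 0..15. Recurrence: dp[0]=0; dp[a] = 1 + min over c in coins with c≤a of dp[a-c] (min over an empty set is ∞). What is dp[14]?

 a  0  1  2  3  4  5  6  7  8  9 10 11 12 13 14 15
dp  0  -  -  1  -  -  2  1  1  3  2  2  4  1  2  2
(- denotes ∞ / unreachable)

2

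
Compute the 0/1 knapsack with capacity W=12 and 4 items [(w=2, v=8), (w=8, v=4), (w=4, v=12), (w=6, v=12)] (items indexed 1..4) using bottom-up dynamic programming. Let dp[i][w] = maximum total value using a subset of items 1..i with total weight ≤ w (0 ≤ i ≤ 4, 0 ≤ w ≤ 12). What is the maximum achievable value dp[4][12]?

32

i\w   0   1   2   3   4   5   6   7   8   9  10  11  12
  0   0   0   0   0   0   0   0   0   0   0   0   0   0
  1   0   0   8   8   8   8   8   8   8   8   8   8   8
  2   0   0   8   8   8   8   8   8   8   8  12  12  12
  3   0   0   8   8  12  12  20  20  20  20  20  20  20
  4   0   0   8   8  12  12  20  20  20  20  24  24  32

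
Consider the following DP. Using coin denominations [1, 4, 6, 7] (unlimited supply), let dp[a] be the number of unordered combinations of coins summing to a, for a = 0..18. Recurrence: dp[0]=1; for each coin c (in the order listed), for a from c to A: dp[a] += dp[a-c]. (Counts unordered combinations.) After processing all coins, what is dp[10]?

6

after  coin     0     1     2     3     4     5     6     7     8     9    10    11    12    13    14    15    16    17    18
          1     1     1     1     1     1     1     1     1     1     1     1     1     1     1     1     1     1     1     1
          4     1     1     1     1     2     2     2     2     3     3     3     3     4     4     4     4     5     5     5
          6     1     1     1     1     2     2     3     3     4     4     5     5     7     7     8     8    10    10    12
          7     1     1     1     1     2     2     3     4     5     5     6     7     9    10    12    13    15    16    19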